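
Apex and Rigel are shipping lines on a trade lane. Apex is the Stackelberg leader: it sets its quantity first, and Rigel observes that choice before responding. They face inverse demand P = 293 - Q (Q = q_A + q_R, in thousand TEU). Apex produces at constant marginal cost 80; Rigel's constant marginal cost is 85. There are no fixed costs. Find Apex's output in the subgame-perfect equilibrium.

Solve by backward induction. Given q_A, the follower Rigel maximises π_R = (293 - q_A - q_R)q_R - 85q_R.
Setting the follower's marginal profit to zero, 208 - q_A - 2q_R = 0, i.e. q_R = (208 - q_A)/2.
The leader anticipates this reaction. Substituting into P = 293 - Q gives P = 189 - (1/2)q_A, so π_A = (189 - (1/2)q_A)q_A - 80q_A.
The leader's first-order condition 109 - q_A = 0 yields q_A = 109.
Then q_R = (208 - 109)/2 = 99/2.

109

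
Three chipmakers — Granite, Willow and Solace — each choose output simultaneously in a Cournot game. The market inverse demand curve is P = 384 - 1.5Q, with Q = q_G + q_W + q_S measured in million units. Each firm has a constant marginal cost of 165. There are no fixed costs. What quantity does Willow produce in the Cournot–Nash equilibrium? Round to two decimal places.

36.50

A representative firm's profit is π_i = q_i(384 - 1.5Q) - 165q_i.
First-order condition (treating rivals' output as given): 219 - 3q_i - (3/2)·Σ_{j≠i} q_j = 0.
With identical firms every q_j equals q_i, so Σ_{j≠i} q_j = 2q_i and 219 = 6q_i, giving q_i = 73/2.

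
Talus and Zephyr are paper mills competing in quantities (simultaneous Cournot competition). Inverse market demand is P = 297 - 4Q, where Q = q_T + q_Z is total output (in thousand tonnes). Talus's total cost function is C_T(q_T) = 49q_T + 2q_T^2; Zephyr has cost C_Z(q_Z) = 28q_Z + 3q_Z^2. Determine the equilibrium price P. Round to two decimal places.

175.11

Talus's profit: π_T = (297 - 4Q)q_T - (49q_T + 2q_T²). Setting ∂π_T/∂q_T = 0: 248 - 12q_T - 4(q_Z) = 0.
Zephyr's profit: π_Z = (297 - 4Q)q_Z - (28q_Z + 3q_Z²). Setting ∂π_Z/∂q_Z = 0: 269 - 14q_Z - 4(q_T) = 0.
Best responses: q_T = (248 - 4q_Z)/12, q_Z = (269 - 4q_T)/14.
Solving the pair: q_T = 599/38, q_Z = 559/38.
Total output Q = 579/19, so price P = 297 - 4·(579/19) = 175.1053.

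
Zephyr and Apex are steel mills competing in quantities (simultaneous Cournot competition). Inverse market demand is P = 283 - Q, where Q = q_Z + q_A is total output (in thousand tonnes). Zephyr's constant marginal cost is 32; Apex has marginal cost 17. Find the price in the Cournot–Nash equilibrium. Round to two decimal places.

Zephyr's profit: π_Z = (283 - Q)q_Z - (32q_Z). Setting ∂π_Z/∂q_Z = 0: 251 - 2q_Z - (q_A) = 0.
Apex's profit: π_A = (283 - Q)q_A - (17q_A). Setting ∂π_A/∂q_A = 0: 266 - 2q_A - (q_Z) = 0.
Best responses: q_Z = (251 - q_A)/2, q_A = (266 - q_Z)/2.
Solving the pair: q_Z = 236/3, q_A = 281/3.
Total output Q = 517/3, so price P = 283 - 517/3 = 332/3.

110.67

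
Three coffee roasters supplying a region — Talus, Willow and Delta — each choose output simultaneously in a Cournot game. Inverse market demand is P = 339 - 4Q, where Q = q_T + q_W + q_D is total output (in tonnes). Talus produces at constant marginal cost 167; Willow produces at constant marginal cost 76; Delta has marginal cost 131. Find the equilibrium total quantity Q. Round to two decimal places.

Talus's profit: π_T = (339 - 4Q)q_T - (167q_T). Setting ∂π_T/∂q_T = 0: 172 - 8q_T - 4(q_W + q_D) = 0.
Willow's first-order condition: 263 - 8q_W - 4(q_T + q_D) = 0.
Delta's profit: π_D = (339 - 4Q)q_D - (131q_D). Setting ∂π_D/∂q_D = 0: 208 - 8q_D - 4(q_T + q_W) = 0.
Summing all 3 equations gives 643 − 16Q = 0, hence Q = 643/16.
Back-substituting: q_T = (172 − 643/4)/4 = 45/16, q_W = (263 − 643/4)/4 = 409/16, q_D = (208 − 643/4)/4 = 189/16.
Total output Q = 45/16 + 409/16 + 189/16 = 643/16.

40.19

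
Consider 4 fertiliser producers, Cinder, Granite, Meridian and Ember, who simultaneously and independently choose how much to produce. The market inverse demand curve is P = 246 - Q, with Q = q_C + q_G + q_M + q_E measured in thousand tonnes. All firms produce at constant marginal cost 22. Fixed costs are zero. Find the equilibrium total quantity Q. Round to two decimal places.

179.20

Each firm earns π_i = (246 - Q)q_i - 22q_i.
First-order condition (treating rivals' output as given): 224 - 2q_i - Σ_{j≠i} q_j = 0.
With identical firms every q_j equals q_i, so Σ_{j≠i} q_j = 3q_i and 224 = 5q_i, giving q_i = 224/5.
Total output Q = 224/5 + 224/5 + 224/5 + 224/5 = 896/5.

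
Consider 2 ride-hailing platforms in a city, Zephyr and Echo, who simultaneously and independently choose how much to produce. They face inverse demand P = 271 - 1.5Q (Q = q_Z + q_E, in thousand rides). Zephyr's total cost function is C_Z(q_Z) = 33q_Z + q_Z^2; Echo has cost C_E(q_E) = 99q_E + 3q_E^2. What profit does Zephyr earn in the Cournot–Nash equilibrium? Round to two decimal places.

Zephyr's profit: π_Z = (271 - 1.5Q)q_Z - (33q_Z + q_Z²). Setting ∂π_Z/∂q_Z = 0: 238 - 5q_Z - (3/2)(q_E) = 0.
Echo's profit: π_E = (271 - 1.5Q)q_E - (99q_E + 3q_E²). Setting ∂π_E/∂q_E = 0: 172 - 9q_E - (3/2)(q_Z) = 0.
So q_Z = (238 - (3/2)q_E)/5 and q_E = (172 - (3/2)q_Z)/9.
Solving the pair: q_Z = 44.0702, q_E = 11.7661.
Price P = 271 - (3/2)·55.8363 = 187.2456.
Zephyr's profit: 187.2456·44.0702 - 33·44.0702 - 44.0702² = 4855.4509.

4855.45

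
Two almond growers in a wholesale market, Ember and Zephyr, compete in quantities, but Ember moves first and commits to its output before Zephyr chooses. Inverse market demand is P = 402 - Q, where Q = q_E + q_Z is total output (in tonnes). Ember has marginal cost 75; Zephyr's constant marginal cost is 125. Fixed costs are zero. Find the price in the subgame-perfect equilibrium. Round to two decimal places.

169.25

Solve by backward induction. Given q_E, the follower Zephyr maximises π_Z = (402 - q_E - q_Z)q_Z - 125q_Z.
∂π_Z/∂q_Z = 277 - q_E - 2q_Z = 0 gives the reaction function q_Z = (277 - q_E)/2.
The leader anticipates this reaction. Substituting into P = 402 - Q gives P = 527/2 - (1/2)q_E, so π_E = (527/2 - (1/2)q_E)q_E - 75q_E.
Leader FOC: 377/2 - q_E = 0, so q_E = 377/2.
Then q_Z = (277 - 377/2)/2 = 177/4.
Total output Q = 931/4, so price P = 402 - 931/4 = 677/4.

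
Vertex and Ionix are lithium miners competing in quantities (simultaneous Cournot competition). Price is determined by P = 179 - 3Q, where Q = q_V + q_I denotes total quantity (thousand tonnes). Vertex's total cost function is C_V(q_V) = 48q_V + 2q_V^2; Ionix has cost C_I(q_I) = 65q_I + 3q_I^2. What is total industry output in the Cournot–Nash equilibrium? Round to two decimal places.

Vertex's profit: π_V = (179 - 3Q)q_V - (48q_V + 2q_V²). Setting ∂π_V/∂q_V = 0: 131 - 10q_V - 3(q_I) = 0.
Ionix's first-order condition: 114 - 12q_I - 3(q_V) = 0.
Best responses: q_V = (131 - 3q_I)/10, q_I = (114 - 3q_V)/12.
Solving the pair: q_V = 410/37, q_I = 249/37.
Total output Q = 410/37 + 249/37 = 659/37.

17.81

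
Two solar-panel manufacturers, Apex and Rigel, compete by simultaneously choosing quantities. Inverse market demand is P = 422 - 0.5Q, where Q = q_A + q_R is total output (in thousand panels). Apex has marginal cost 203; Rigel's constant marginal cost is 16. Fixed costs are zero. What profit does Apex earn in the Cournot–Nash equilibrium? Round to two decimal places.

227.56

Apex's profit: π_A = (422 - 0.5Q)q_A - (203q_A). Setting ∂π_A/∂q_A = 0: 219 - q_A - (1/2)(q_R) = 0.
Rigel's profit: π_R = (422 - 0.5Q)q_R - (16q_R). Setting ∂π_R/∂q_R = 0: 406 - q_R - (1/2)(q_A) = 0.
Rearranging gives the reaction functions q_A = (219 - (1/2)q_R) and q_R = (406 - (1/2)q_A).
Substituting one into the other gives q_A = 64/3 and q_R = 1186/3.
Price P = 422 - (1/2)·(1250/3) = 641/3.
Apex's profit: (641/3 - 203)·(64/3) = 227.5556.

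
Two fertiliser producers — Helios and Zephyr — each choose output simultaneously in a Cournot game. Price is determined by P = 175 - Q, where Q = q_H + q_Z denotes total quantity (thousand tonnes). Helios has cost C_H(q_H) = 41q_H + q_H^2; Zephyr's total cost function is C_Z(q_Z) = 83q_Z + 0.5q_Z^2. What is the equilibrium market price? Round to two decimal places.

125.55

Helios's profit: π_H = (175 - Q)q_H - (41q_H + q_H²). Setting ∂π_H/∂q_H = 0: 134 - 4q_H - (q_Z) = 0.
Zephyr's first-order condition: 92 - 3q_Z - (q_H) = 0.
Rearranging gives the reaction functions q_H = (134 - q_Z)/4 and q_Z = (92 - q_H)/3.
Solving the pair: q_H = 310/11, q_Z = 234/11.
Total output Q = 544/11, so price P = 175 - 544/11 = 1381/11.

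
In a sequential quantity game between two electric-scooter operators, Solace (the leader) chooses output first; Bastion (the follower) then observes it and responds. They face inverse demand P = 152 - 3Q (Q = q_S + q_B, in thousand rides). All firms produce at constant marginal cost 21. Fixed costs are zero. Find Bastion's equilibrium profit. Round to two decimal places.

The follower Bastion best-responds to any q_S: π_B = (152 - 3Q)q_B - 21q_B.
Setting the follower's marginal profit to zero, 131 - 3q_S - 6q_B = 0, i.e. q_B = (131 - 3q_S)/6.
Solace substitutes q_B(q_S) into its own profit: π_S = q_S(152 - 3q_S - (131 - 3q_S)/2) - 21q_S = (173/2 - (3/2)q_S)q_S - 21q_S.
Leader FOC: 131/2 - 3q_S = 0, so q_S = 131/6.
Then q_B = (131 - 3·(131/6))/6 = 131/12.
Price P = 152 - 3·(131/4) = 215/4.
Bastion's profit: (215/4 - 21)·(131/12) = 357.5208.

357.52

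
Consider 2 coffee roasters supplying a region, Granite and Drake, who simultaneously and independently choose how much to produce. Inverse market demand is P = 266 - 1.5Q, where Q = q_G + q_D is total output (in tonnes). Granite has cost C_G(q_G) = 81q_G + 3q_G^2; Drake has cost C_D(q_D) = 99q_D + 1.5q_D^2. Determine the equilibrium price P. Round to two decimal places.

205.57

Granite's profit: π_G = (266 - 1.5Q)q_G - (81q_G + 3q_G²). Setting ∂π_G/∂q_G = 0: 185 - 9q_G - (3/2)(q_D) = 0.
Drake's first-order condition: 167 - 6q_D - (3/2)(q_G) = 0.
So q_G = (185 - (3/2)q_D)/9 and q_D = (167 - (3/2)q_G)/6.
Substituting one into the other gives q_G = 382/23 and q_D = 1634/69.
Total output Q = 40.2899, so price P = 266 - (3/2)·40.2899 = 205.5652.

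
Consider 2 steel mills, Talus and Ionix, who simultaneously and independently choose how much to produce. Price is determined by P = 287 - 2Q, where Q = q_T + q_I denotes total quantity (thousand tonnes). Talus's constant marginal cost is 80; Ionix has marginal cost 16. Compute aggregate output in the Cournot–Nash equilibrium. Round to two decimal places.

79.67

Talus's profit: π_T = (287 - 2Q)q_T - (80q_T). Setting ∂π_T/∂q_T = 0: 207 - 4q_T - 2(q_I) = 0.
Ionix's profit: π_I = (287 - 2Q)q_I - (16q_I). Setting ∂π_I/∂q_I = 0: 271 - 4q_I - 2(q_T) = 0.
So q_T = (207 - 2q_I)/4 and q_I = (271 - 2q_T)/4.
Substituting one into the other gives q_T = 143/6 and q_I = 335/6.
Total output Q = 143/6 + 335/6 = 239/3.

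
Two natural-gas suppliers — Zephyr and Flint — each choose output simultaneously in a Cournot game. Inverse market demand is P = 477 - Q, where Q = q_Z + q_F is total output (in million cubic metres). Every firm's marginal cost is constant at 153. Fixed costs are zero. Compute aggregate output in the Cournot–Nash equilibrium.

A representative firm's profit is π_i = q_i(477 - Q) - 153q_i.
Setting ∂π_i/∂q_i = 0 with rivals' quantities fixed: 324 - 2q_i - q_j = 0.
By symmetry each firm produces the same amount; substituting q_j = q_i yields q_i = 324/3 = 108.
Total output Q = 108 + 108 = 216.

216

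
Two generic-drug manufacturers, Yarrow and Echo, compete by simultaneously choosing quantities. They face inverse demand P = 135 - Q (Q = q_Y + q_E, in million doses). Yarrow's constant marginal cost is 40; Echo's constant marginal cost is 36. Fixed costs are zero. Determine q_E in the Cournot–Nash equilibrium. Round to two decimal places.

34.33

Yarrow's profit: π_Y = (135 - Q)q_Y - (40q_Y). Setting ∂π_Y/∂q_Y = 0: 95 - 2q_Y - (q_E) = 0.
Echo's profit: π_E = (135 - Q)q_E - (36q_E). Setting ∂π_E/∂q_E = 0: 99 - 2q_E - (q_Y) = 0.
Rearranging gives the reaction functions q_Y = (95 - q_E)/2 and q_E = (99 - q_Y)/2.
Substituting one into the other gives q_Y = 91/3 and q_E = 103/3.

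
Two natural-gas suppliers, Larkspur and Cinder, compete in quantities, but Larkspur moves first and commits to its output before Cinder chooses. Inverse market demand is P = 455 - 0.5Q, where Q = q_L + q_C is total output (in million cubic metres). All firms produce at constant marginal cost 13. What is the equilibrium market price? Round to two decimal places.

123.50

Solve by backward induction. Given q_L, the follower Cinder maximises π_C = (455 - (1/2)q_L - (1/2)q_C)q_C - 13q_C.
Setting the follower's marginal profit to zero, 442 - (1/2)q_L - q_C = 0, i.e. q_C = (442 - (1/2)q_L).
The leader anticipates this reaction. Substituting into P = 455 - 0.5Q gives P = 234 - (1/4)q_L, so π_L = (234 - (1/4)q_L)q_L - 13q_L.
Leader FOC: 221 - (1/2)q_L = 0, so q_L = 442.
Then q_C = (442 - (1/2)·442) = 221.
Total output Q = 663, so price P = 455 - (1/2)·663 = 247/2.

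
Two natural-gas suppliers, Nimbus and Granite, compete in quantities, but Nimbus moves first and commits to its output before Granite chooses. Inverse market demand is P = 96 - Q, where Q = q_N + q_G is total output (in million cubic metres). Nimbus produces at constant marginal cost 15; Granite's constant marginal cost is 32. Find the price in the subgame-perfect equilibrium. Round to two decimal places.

39.50

Solve by backward induction. Given q_N, the follower Granite maximises π_G = (96 - q_N - q_G)q_G - 32q_G.
Setting the follower's marginal profit to zero, 64 - q_N - 2q_G = 0, i.e. q_G = (64 - q_N)/2.
Nimbus substitutes q_G(q_N) into its own profit: π_N = q_N(96 - q_N - (64 - q_N)/2) - 15q_N = (64 - (1/2)q_N)q_N - 15q_N.
Maximising: ∂π_N/∂q_N = 49 - q_N = 0, giving q_N = 49.
Then q_G = (64 - 49)/2 = 15/2.
Total output Q = 113/2, so price P = 96 - 113/2 = 79/2.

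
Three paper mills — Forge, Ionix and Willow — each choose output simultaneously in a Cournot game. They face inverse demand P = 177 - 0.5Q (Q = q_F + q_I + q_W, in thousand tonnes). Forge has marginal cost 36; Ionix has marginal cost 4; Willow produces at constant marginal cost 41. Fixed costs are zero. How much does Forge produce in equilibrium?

57

Forge's profit: π_F = (177 - 0.5Q)q_F - (36q_F). Setting ∂π_F/∂q_F = 0: 141 - q_F - (1/2)(q_I + q_W) = 0.
Ionix's profit: π_I = (177 - 0.5Q)q_I - (4q_I). Setting ∂π_I/∂q_I = 0: 173 - q_I - (1/2)(q_F + q_W) = 0.
Willow's profit: π_W = (177 - 0.5Q)q_W - (41q_W). Setting ∂π_W/∂q_W = 0: 136 - q_W - (1/2)(q_F + q_I) = 0.
Adding the 3 conditions: 450 − Q − Q = 0, i.e. Q = 225.
Back-substituting: q_F = (141 − 225/2)/(1/2) = 57, q_I = (173 − 225/2)/(1/2) = 121, q_W = (136 − 225/2)/(1/2) = 47.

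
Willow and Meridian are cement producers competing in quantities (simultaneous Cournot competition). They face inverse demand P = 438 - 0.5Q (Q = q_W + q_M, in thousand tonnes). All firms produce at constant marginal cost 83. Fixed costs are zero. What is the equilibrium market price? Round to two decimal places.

201.33

A representative firm's profit is π_i = q_i(438 - 0.5Q) - 83q_i.
Setting ∂π_i/∂q_i = 0 with rivals' quantities fixed: 355 - q_i - (1/2)q_j = 0.
With identical firms every q_j equals q_i, so q_j = q_i and 355 = (3/2)q_i, giving q_i = 710/3.
Total output Q = 1420/3, so price P = 438 - (1/2)·(1420/3) = 604/3.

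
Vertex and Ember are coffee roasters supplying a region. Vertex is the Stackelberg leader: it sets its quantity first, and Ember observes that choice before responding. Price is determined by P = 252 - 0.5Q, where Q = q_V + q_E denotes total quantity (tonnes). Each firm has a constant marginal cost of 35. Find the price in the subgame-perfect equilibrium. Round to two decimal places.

The follower Ember best-responds to any q_V: π_E = (252 - 0.5Q)q_E - 35q_E.
Setting the follower's marginal profit to zero, 217 - (1/2)q_V - q_E = 0, i.e. q_E = (217 - (1/2)q_V).
The leader anticipates this reaction. Substituting into P = 252 - 0.5Q gives P = 287/2 - (1/4)q_V, so π_V = (287/2 - (1/4)q_V)q_V - 35q_V.
Maximising: ∂π_V/∂q_V = 217/2 - (1/2)q_V = 0, giving q_V = 217.
Then q_E = (217 - (1/2)·217) = 217/2.
Total output Q = 651/2, so price P = 252 - (1/2)·(651/2) = 357/4.

89.25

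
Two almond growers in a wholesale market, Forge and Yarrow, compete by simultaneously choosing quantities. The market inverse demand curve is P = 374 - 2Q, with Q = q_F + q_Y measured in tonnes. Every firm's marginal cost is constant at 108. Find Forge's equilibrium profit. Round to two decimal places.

Each firm earns π_i = (374 - 2Q)q_i - 108q_i.
First-order condition (treating rivals' output as given): 266 - 4q_i - 2q_j = 0.
With identical firms every q_j equals q_i, so q_j = q_i and 266 = 6q_i, giving q_i = 133/3.
Price P = 374 - 2·(266/3) = 590/3.
Forge's profit: (590/3 - 108)·(133/3) = 3930.8889.

3930.89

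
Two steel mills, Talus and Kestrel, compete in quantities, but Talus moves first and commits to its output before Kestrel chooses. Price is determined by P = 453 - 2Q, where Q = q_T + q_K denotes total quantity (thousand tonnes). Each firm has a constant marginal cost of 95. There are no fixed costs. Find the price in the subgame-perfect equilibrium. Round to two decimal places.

184.50

The follower Kestrel best-responds to any q_T: π_K = (453 - 2Q)q_K - 95q_K.
Setting the follower's marginal profit to zero, 358 - 2q_T - 4q_K = 0, i.e. q_K = (358 - 2q_T)/4.
The leader anticipates this reaction. Substituting into P = 453 - 2Q gives P = 274 - q_T, so π_T = (274 - q_T)q_T - 95q_T.
Leader FOC: 179 - 2q_T = 0, so q_T = 179/2.
Then q_K = (358 - 2·(179/2))/4 = 179/4.
Total output Q = 537/4, so price P = 453 - 2·(537/4) = 369/2.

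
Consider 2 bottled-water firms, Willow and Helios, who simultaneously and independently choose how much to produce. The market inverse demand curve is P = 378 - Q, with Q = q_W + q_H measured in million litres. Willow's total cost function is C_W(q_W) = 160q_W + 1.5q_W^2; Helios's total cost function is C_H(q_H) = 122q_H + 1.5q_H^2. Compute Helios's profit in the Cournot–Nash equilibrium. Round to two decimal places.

4895.16

Willow's profit: π_W = (378 - Q)q_W - (160q_W + (3/2)q_W²). Setting ∂π_W/∂q_W = 0: 218 - 5q_W - (q_H) = 0.
Helios's profit: π_H = (378 - Q)q_H - (122q_H + (3/2)q_H²). Setting ∂π_H/∂q_H = 0: 256 - 5q_H - (q_W) = 0.
So q_W = (218 - q_H)/5 and q_H = (256 - q_W)/5.
Solving the pair: q_W = 139/4, q_H = 177/4.
Price P = 378 - 79 = 299.
Helios's profit: 299·(177/4) - 122·(177/4) - (3/2)(177/4)² = 4895.1563.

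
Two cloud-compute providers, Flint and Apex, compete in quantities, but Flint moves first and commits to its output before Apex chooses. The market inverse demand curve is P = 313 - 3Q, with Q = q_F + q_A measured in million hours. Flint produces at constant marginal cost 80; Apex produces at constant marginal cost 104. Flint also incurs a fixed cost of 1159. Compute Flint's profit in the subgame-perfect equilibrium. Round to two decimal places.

Solve by backward induction. Given q_F, the follower Apex maximises π_A = (313 - 3q_F - 3q_A)q_A - 104q_A.
∂π_A/∂q_A = 209 - 3q_F - 6q_A = 0 gives the reaction function q_A = (209 - 3q_F)/6.
Flint substitutes q_A(q_F) into its own profit: π_F = q_F(313 - 3q_F - (209 - 3q_F)/2) - 80q_F = (417/2 - (3/2)q_F)q_F - 80q_F.
The leader's first-order condition 257/2 - 3q_F = 0 yields q_F = 257/6.
Then q_A = (209 - 3·(257/6))/6 = 161/12.
Price P = 313 - 3·(225/4) = 577/4.
Flint's profit: (577/4 - 80)·(257/6) - 1159 = 1593.0417.

1593.04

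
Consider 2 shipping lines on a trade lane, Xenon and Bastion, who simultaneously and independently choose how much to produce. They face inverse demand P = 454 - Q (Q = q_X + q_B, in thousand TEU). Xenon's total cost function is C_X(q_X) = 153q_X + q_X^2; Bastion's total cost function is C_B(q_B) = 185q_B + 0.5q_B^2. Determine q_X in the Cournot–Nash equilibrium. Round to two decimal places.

57.64

Xenon's profit: π_X = (454 - Q)q_X - (153q_X + q_X²). Setting ∂π_X/∂q_X = 0: 301 - 4q_X - (q_B) = 0.
Bastion's first-order condition: 269 - 3q_B - (q_X) = 0.
So q_X = (301 - q_B)/4 and q_B = (269 - q_X)/3.
Substituting one into the other gives q_X = 634/11 and q_B = 775/11.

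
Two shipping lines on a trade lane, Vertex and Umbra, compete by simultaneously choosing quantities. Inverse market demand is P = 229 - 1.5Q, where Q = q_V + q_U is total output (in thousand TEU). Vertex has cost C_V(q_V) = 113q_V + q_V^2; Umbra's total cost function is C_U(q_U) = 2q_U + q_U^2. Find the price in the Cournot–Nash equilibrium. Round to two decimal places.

149.85

Vertex's profit: π_V = (229 - 1.5Q)q_V - (113q_V + q_V²). Setting ∂π_V/∂q_V = 0: 116 - 5q_V - (3/2)(q_U) = 0.
Umbra's first-order condition: 227 - 5q_U - (3/2)(q_V) = 0.
So q_V = (116 - (3/2)q_U)/5 and q_U = (227 - (3/2)q_V)/5.
Solving the pair: q_V = 958/91, q_U = 42.2418.
Total output Q = 686/13, so price P = 229 - (3/2)·(686/13) = 1948/13.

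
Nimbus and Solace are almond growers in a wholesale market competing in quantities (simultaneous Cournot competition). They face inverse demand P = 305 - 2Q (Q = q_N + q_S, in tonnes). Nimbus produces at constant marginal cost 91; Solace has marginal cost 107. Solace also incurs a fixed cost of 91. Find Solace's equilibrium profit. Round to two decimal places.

1749.22

Nimbus's profit: π_N = (305 - 2Q)q_N - (91q_N). Setting ∂π_N/∂q_N = 0: 214 - 4q_N - 2(q_S) = 0.
Solace's profit: π_S = (305 - 2Q)q_S - (107q_S). Setting ∂π_S/∂q_S = 0: 198 - 4q_S - 2(q_N) = 0.
So q_N = (214 - 2q_S)/4 and q_S = (198 - 2q_N)/4.
Substituting one into the other gives q_N = 115/3 and q_S = 91/3.
Price P = 305 - 2·(206/3) = 503/3.
Solace's profit: (503/3 - 107)·(91/3) - 91 = 1749.2222.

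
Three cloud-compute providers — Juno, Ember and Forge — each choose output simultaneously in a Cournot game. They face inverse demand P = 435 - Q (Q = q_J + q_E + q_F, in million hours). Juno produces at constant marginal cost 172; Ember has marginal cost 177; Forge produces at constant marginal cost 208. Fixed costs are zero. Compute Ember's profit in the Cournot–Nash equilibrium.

5041

Juno's profit: π_J = (435 - Q)q_J - (172q_J). Setting ∂π_J/∂q_J = 0: 263 - 2q_J - (q_E + q_F) = 0.
Ember's first-order condition: 258 - 2q_E - (q_J + q_F) = 0.
Forge's profit: π_F = (435 - Q)q_F - (208q_F). Setting ∂π_F/∂q_F = 0: 227 - 2q_F - (q_J + q_E) = 0.
Summing all 3 equations gives 748 − 4Q = 0, hence Q = 187.
Back-substituting: q_J = (263 − 187) = 76, q_E = (258 − 187) = 71, q_F = (227 − 187) = 40.
Price P = 435 - 187 = 248.
Ember's profit: (248 - 177)·71 = 5041.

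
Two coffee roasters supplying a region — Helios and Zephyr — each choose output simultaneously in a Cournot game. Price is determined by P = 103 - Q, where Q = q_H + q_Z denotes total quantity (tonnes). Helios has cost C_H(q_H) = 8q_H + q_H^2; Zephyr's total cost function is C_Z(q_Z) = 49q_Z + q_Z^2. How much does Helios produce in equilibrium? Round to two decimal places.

21.73

Helios's profit: π_H = (103 - Q)q_H - (8q_H + q_H²). Setting ∂π_H/∂q_H = 0: 95 - 4q_H - (q_Z) = 0.
Zephyr's first-order condition: 54 - 4q_Z - (q_H) = 0.
Rearranging gives the reaction functions q_H = (95 - q_Z)/4 and q_Z = (54 - q_H)/4.
Solving the pair: q_H = 326/15, q_Z = 121/15.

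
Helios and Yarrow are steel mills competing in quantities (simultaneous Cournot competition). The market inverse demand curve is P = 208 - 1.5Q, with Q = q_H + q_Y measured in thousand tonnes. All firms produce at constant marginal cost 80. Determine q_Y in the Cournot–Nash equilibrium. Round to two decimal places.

Each firm earns π_i = (208 - 1.5Q)q_i - 80q_i.
First-order condition (treating rivals' output as given): 128 - 3q_i - (3/2)q_j = 0.
By symmetry each firm produces the same amount; substituting q_j = q_i yields q_i = 128/(9/2) = 256/9.

28.44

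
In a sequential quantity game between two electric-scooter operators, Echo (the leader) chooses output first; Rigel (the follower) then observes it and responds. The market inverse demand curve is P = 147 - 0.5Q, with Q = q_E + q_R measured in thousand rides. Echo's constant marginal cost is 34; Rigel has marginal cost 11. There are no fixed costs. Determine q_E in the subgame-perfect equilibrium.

90

The follower Rigel best-responds to any q_E: π_R = (147 - 0.5Q)q_R - 11q_R.
Setting the follower's marginal profit to zero, 136 - (1/2)q_E - q_R = 0, i.e. q_R = (136 - (1/2)q_E).
Echo substitutes q_R(q_E) into its own profit: π_E = q_E(147 - (1/2)q_E - (136 - (1/2)q_E)/2) - 34q_E = (79 - (1/4)q_E)q_E - 34q_E.
The leader's first-order condition 45 - (1/2)q_E = 0 yields q_E = 90.
Then q_R = (136 - (1/2)·90) = 91.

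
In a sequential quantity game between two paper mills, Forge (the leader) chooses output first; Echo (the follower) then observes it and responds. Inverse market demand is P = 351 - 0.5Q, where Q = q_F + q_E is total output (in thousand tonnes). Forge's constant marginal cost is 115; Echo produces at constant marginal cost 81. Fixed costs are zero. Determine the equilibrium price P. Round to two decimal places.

165.50

The follower Echo best-responds to any q_F: π_E = (351 - 0.5Q)q_E - 81q_E.
Setting the follower's marginal profit to zero, 270 - (1/2)q_F - q_E = 0, i.e. q_E = (270 - (1/2)q_F).
The leader anticipates this reaction. Substituting into P = 351 - 0.5Q gives P = 216 - (1/4)q_F, so π_F = (216 - (1/4)q_F)q_F - 115q_F.
The leader's first-order condition 101 - (1/2)q_F = 0 yields q_F = 202.
Then q_E = (270 - (1/2)·202) = 169.
Total output Q = 371, so price P = 351 - (1/2)·371 = 331/2.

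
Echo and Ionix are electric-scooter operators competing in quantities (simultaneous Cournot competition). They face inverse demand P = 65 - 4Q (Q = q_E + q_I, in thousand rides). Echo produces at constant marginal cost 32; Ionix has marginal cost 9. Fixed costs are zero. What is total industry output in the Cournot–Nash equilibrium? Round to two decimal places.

Echo's profit: π_E = (65 - 4Q)q_E - (32q_E). Setting ∂π_E/∂q_E = 0: 33 - 8q_E - 4(q_I) = 0.
Ionix's profit: π_I = (65 - 4Q)q_I - (9q_I). Setting ∂π_I/∂q_I = 0: 56 - 8q_I - 4(q_E) = 0.
So q_E = (33 - 4q_I)/8 and q_I = (56 - 4q_E)/8.
Substituting one into the other gives q_E = 5/6 and q_I = 79/12.
Total output Q = 5/6 + 79/12 = 89/12.

7.42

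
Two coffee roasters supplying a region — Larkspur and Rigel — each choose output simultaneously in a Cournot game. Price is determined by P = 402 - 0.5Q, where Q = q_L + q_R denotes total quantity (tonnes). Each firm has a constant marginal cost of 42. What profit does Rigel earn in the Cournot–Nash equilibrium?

28800

A representative firm's profit is π_i = q_i(402 - 0.5Q) - 42q_i.
Setting ∂π_i/∂q_i = 0 with rivals' quantities fixed: 360 - q_i - (1/2)q_j = 0.
By symmetry each firm produces the same amount; substituting q_j = q_i yields q_i = 360/(3/2) = 240.
Price P = 402 - (1/2)·480 = 162.
Rigel's profit: (162 - 42)·240 = 28800.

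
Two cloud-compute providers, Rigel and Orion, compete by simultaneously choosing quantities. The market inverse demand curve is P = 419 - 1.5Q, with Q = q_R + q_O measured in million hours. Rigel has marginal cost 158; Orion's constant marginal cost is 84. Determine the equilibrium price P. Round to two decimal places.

Rigel's profit: π_R = (419 - 1.5Q)q_R - (158q_R). Setting ∂π_R/∂q_R = 0: 261 - 3q_R - (3/2)(q_O) = 0.
Orion's first-order condition: 335 - 3q_O - (3/2)(q_R) = 0.
So q_R = (261 - (3/2)q_O)/3 and q_O = (335 - (3/2)q_R)/3.
Solving the pair: q_R = 374/9, q_O = 818/9.
Total output Q = 1192/9, so price P = 419 - (3/2)·(1192/9) = 661/3.

220.33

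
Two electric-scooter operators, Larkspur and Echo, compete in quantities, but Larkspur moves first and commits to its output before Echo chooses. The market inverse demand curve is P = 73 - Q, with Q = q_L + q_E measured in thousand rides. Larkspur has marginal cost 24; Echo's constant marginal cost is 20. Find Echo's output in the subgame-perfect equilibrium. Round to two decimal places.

15.25

Solve by backward induction. Given q_L, the follower Echo maximises π_E = (73 - q_L - q_E)q_E - 20q_E.
∂π_E/∂q_E = 53 - q_L - 2q_E = 0 gives the reaction function q_E = (53 - q_L)/2.
Larkspur substitutes q_E(q_L) into its own profit: π_L = q_L(73 - q_L - (53 - q_L)/2) - 24q_L = (93/2 - (1/2)q_L)q_L - 24q_L.
Leader FOC: 45/2 - q_L = 0, so q_L = 45/2.
Then q_E = (53 - 45/2)/2 = 61/4.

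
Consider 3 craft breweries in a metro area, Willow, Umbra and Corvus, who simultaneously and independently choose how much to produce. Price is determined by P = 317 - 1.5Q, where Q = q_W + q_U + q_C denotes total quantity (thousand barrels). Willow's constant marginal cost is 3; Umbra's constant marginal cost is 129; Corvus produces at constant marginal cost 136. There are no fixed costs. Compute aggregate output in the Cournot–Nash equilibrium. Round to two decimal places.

113.83

Willow's profit: π_W = (317 - 1.5Q)q_W - (3q_W). Setting ∂π_W/∂q_W = 0: 314 - 3q_W - (3/2)(q_U + q_C) = 0.
Umbra's first-order condition: 188 - 3q_U - (3/2)(q_W + q_C) = 0.
Corvus's first-order condition: 181 - 3q_C - (3/2)(q_W + q_U) = 0.
Adding the 3 first-order conditions: 683 − 6Q = 0, so Q = 683/6.
Back-substituting: q_W = (314 − 683/4)/(3/2) = 191/2, q_U = (188 − 683/4)/(3/2) = 23/2, q_C = (181 − 683/4)/(3/2) = 41/6.
Total output Q = 191/2 + 23/2 + 41/6 = 683/6.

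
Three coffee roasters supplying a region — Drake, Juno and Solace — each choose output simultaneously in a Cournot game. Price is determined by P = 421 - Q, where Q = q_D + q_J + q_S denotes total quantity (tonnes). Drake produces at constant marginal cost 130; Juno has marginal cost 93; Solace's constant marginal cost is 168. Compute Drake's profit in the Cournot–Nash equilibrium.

Drake's profit: π_D = (421 - Q)q_D - (130q_D). Setting ∂π_D/∂q_D = 0: 291 - 2q_D - (q_J + q_S) = 0.
Juno's profit: π_J = (421 - Q)q_J - (93q_J). Setting ∂π_J/∂q_J = 0: 328 - 2q_J - (q_D + q_S) = 0.
Solace's profit: π_S = (421 - Q)q_S - (168q_S). Setting ∂π_S/∂q_S = 0: 253 - 2q_S - (q_D + q_J) = 0.
Summing all 3 equations gives 872 − 4Q = 0, hence Q = 218.
Back-substituting: q_D = (291 − 218) = 73, q_J = (328 − 218) = 110, q_S = (253 − 218) = 35.
Price P = 421 - 218 = 203.
Drake's profit: (203 - 130)·73 = 5329.

5329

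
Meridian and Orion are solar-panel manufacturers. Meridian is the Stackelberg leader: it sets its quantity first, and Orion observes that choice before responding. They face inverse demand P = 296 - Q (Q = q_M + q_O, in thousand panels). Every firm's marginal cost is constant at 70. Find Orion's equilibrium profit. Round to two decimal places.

The follower Orion best-responds to any q_M: π_O = (296 - Q)q_O - 70q_O.
Follower FOC: 226 - q_M - 2q_O = 0, so q_O(q_M) = (226 - q_M)/2.
Meridian substitutes q_O(q_M) into its own profit: π_M = q_M(296 - q_M - (226 - q_M)/2) - 70q_M = (183 - (1/2)q_M)q_M - 70q_M.
Maximising: ∂π_M/∂q_M = 113 - q_M = 0, giving q_M = 113.
Then q_O = (226 - 113)/2 = 113/2.
Price P = 296 - 339/2 = 253/2.
Orion's profit: (253/2 - 70)·(113/2) = 3192.2500.

3192.25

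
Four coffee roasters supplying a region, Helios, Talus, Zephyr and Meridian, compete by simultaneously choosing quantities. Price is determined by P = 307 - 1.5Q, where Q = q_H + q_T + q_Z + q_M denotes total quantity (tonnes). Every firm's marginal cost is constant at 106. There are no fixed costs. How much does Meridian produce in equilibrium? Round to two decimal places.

Each firm earns π_i = (307 - 1.5Q)q_i - 106q_i.
Setting ∂π_i/∂q_i = 0 with rivals' quantities fixed: 201 - 3q_i - (3/2)·Σ_{j≠i} q_j = 0.
With identical firms every q_j equals q_i, so Σ_{j≠i} q_j = 3q_i and 201 = (15/2)q_i, giving q_i = 134/5.

26.80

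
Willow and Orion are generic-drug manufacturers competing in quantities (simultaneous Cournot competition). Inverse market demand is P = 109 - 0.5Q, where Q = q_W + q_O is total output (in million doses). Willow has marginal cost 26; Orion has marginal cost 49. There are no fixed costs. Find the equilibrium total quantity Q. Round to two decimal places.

Willow's profit: π_W = (109 - 0.5Q)q_W - (26q_W). Setting ∂π_W/∂q_W = 0: 83 - q_W - (1/2)(q_O) = 0.
Orion's profit: π_O = (109 - 0.5Q)q_O - (49q_O). Setting ∂π_O/∂q_O = 0: 60 - q_O - (1/2)(q_W) = 0.
So q_W = (83 - (1/2)q_O) and q_O = (60 - (1/2)q_W).
Substituting one into the other gives q_W = 212/3 and q_O = 74/3.
Total output Q = 212/3 + 74/3 = 286/3.

95.33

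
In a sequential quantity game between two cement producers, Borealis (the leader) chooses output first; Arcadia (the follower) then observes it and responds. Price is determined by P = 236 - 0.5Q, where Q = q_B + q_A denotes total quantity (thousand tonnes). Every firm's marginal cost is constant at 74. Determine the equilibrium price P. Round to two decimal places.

114.50

The follower Arcadia best-responds to any q_B: π_A = (236 - 0.5Q)q_A - 74q_A.
Setting the follower's marginal profit to zero, 162 - (1/2)q_B - q_A = 0, i.e. q_A = (162 - (1/2)q_B).
Borealis substitutes q_A(q_B) into its own profit: π_B = q_B(236 - (1/2)q_B - (162 - (1/2)q_B)/2) - 74q_B = (155 - (1/4)q_B)q_B - 74q_B.
Leader FOC: 81 - (1/2)q_B = 0, so q_B = 162.
Then q_A = (162 - (1/2)·162) = 81.
Total output Q = 243, so price P = 236 - (1/2)·243 = 229/2.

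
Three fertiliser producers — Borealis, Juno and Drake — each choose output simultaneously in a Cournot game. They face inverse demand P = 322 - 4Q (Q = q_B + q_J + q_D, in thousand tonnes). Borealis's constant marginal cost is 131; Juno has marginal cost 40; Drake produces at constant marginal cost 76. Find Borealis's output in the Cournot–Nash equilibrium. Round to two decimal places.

Borealis's profit: π_B = (322 - 4Q)q_B - (131q_B). Setting ∂π_B/∂q_B = 0: 191 - 8q_B - 4(q_J + q_D) = 0.
Juno's profit: π_J = (322 - 4Q)q_J - (40q_J). Setting ∂π_J/∂q_J = 0: 282 - 8q_J - 4(q_B + q_D) = 0.
Drake's first-order condition: 246 - 8q_D - 4(q_B + q_J) = 0.
Summing all 3 equations gives 719 − 16Q = 0, hence Q = 719/16.
Back-substituting: q_B = (191 − 719/4)/4 = 45/16, q_J = (282 − 719/4)/4 = 409/16, q_D = (246 − 719/4)/4 = 265/16.

2.81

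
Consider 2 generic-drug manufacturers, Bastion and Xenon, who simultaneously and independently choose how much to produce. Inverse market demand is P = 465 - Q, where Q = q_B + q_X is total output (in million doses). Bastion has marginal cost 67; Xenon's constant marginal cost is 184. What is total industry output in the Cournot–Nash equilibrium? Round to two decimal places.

226.33

Bastion's profit: π_B = (465 - Q)q_B - (67q_B). Setting ∂π_B/∂q_B = 0: 398 - 2q_B - (q_X) = 0.
Xenon's profit: π_X = (465 - Q)q_X - (184q_X). Setting ∂π_X/∂q_X = 0: 281 - 2q_X - (q_B) = 0.
Best responses: q_B = (398 - q_X)/2, q_X = (281 - q_B)/2.
Substituting one into the other gives q_B = 515/3 and q_X = 164/3.
Total output Q = 515/3 + 164/3 = 679/3.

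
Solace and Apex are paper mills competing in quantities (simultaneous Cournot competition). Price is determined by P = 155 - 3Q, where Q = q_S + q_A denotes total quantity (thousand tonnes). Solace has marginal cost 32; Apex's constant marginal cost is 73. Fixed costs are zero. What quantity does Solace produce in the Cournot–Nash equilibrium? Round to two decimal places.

Solace's profit: π_S = (155 - 3Q)q_S - (32q_S). Setting ∂π_S/∂q_S = 0: 123 - 6q_S - 3(q_A) = 0.
Apex's profit: π_A = (155 - 3Q)q_A - (73q_A). Setting ∂π_A/∂q_A = 0: 82 - 6q_A - 3(q_S) = 0.
So q_S = (123 - 3q_A)/6 and q_A = (82 - 3q_S)/6.
Substituting one into the other gives q_S = 164/9 and q_A = 41/9.

18.22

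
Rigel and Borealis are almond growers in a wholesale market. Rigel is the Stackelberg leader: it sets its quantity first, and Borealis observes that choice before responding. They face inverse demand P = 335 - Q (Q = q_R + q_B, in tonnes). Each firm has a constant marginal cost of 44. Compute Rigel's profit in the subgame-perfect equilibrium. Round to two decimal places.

Solve by backward induction. Given q_R, the follower Borealis maximises π_B = (335 - q_R - q_B)q_B - 44q_B.
Setting the follower's marginal profit to zero, 291 - q_R - 2q_B = 0, i.e. q_B = (291 - q_R)/2.
Rigel substitutes q_B(q_R) into its own profit: π_R = q_R(335 - q_R - (291 - q_R)/2) - 44q_R = (379/2 - (1/2)q_R)q_R - 44q_R.
Leader FOC: 291/2 - q_R = 0, so q_R = 291/2.
Then q_B = (291 - 291/2)/2 = 291/4.
Price P = 335 - 873/4 = 467/4.
Rigel's profit: (467/4 - 44)·(291/2) = 10585.1250.

10585.13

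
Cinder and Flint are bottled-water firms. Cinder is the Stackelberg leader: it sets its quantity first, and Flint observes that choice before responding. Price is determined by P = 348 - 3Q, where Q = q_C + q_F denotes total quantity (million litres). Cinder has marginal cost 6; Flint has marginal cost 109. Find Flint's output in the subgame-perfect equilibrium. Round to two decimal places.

2.75

The follower Flint best-responds to any q_C: π_F = (348 - 3Q)q_F - 109q_F.
Follower FOC: 239 - 3q_C - 6q_F = 0, so q_F(q_C) = (239 - 3q_C)/6.
Cinder substitutes q_F(q_C) into its own profit: π_C = q_C(348 - 3q_C - (239 - 3q_C)/2) - 6q_C = (457/2 - (3/2)q_C)q_C - 6q_C.
Maximising: ∂π_C/∂q_C = 445/2 - 3q_C = 0, giving q_C = 445/6.
Then q_F = (239 - 3·(445/6))/6 = 11/4.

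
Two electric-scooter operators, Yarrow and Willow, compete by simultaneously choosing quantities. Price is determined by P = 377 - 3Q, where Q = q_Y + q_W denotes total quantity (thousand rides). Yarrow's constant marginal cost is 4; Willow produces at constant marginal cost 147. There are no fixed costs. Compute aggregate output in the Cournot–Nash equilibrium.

Yarrow's profit: π_Y = (377 - 3Q)q_Y - (4q_Y). Setting ∂π_Y/∂q_Y = 0: 373 - 6q_Y - 3(q_W) = 0.
Willow's first-order condition: 230 - 6q_W - 3(q_Y) = 0.
Best responses: q_Y = (373 - 3q_W)/6, q_W = (230 - 3q_Y)/6.
Substituting one into the other gives q_Y = 172/3 and q_W = 29/3.
Total output Q = 172/3 + 29/3 = 67.

67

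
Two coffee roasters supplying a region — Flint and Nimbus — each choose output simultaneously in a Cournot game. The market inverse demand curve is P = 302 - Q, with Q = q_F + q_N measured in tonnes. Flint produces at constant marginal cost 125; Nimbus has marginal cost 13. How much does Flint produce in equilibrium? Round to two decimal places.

21.67

Flint's profit: π_F = (302 - Q)q_F - (125q_F). Setting ∂π_F/∂q_F = 0: 177 - 2q_F - (q_N) = 0.
Nimbus's first-order condition: 289 - 2q_N - (q_F) = 0.
Best responses: q_F = (177 - q_N)/2, q_N = (289 - q_F)/2.
Substituting one into the other gives q_F = 65/3 and q_N = 401/3.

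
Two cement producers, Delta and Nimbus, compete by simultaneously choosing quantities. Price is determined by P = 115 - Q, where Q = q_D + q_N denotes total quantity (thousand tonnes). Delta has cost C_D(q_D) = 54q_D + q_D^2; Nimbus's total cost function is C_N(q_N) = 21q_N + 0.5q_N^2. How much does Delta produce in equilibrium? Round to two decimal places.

Delta's profit: π_D = (115 - Q)q_D - (54q_D + q_D²). Setting ∂π_D/∂q_D = 0: 61 - 4q_D - (q_N) = 0.
Nimbus's profit: π_N = (115 - Q)q_N - (21q_N + (1/2)q_N²). Setting ∂π_N/∂q_N = 0: 94 - 3q_N - (q_D) = 0.
So q_D = (61 - q_N)/4 and q_N = (94 - q_D)/3.
Substituting one into the other gives q_D = 89/11 and q_N = 315/11.

8.09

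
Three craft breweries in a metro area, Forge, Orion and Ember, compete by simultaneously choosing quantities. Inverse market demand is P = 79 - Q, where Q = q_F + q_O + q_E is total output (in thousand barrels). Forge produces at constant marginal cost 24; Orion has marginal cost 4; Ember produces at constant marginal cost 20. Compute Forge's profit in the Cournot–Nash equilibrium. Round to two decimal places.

Forge's profit: π_F = (79 - Q)q_F - (24q_F). Setting ∂π_F/∂q_F = 0: 55 - 2q_F - (q_O + q_E) = 0.
Orion's profit: π_O = (79 - Q)q_O - (4q_O). Setting ∂π_O/∂q_O = 0: 75 - 2q_O - (q_F + q_E) = 0.
Ember's profit: π_E = (79 - Q)q_E - (20q_E). Setting ∂π_E/∂q_E = 0: 59 - 2q_E - (q_F + q_O) = 0.
Adding the 3 conditions: 189 − 2Q − 2Q = 0, i.e. Q = 189/4.
Back-substituting: q_F = (55 − 189/4) = 31/4, q_O = (75 − 189/4) = 111/4, q_E = (59 − 189/4) = 47/4.
Price P = 79 - 189/4 = 127/4.
Forge's profit: (127/4 - 24)·(31/4) = 961/16.

60.06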